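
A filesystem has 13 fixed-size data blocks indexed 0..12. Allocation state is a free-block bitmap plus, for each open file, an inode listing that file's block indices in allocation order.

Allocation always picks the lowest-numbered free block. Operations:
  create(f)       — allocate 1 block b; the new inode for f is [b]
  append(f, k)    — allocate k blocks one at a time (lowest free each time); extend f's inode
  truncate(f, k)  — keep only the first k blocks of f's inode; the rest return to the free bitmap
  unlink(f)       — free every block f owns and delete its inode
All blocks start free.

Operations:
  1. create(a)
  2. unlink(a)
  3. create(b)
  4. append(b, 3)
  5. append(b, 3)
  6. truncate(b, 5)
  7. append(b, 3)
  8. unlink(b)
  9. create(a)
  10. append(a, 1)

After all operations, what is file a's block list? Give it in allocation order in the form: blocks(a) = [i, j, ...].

blocks(a) = [0, 1]

after create(a) → a:[0]  free=[F............]
after unlink(a) →   free=[.............]
after create(b) → b:[0]  free=[F............]
after append(b, 3) → b:[0, 1, 2, 3]  free=[FFFF.........]
after append(b, 3) → b:[0, 1, 2, 3, 4, 5, 6]  free=[FFFFFFF......]
after truncate(b, 5) → b:[0, 1, 2, 3, 4]  free=[FFFFF........]
after append(b, 3) → b:[0, 1, 2, 3, 4, 5, 6, 7]  free=[FFFFFFFF.....]
after unlink(b) →   free=[.............]
after create(a) → a:[0]  free=[F............]
after append(a, 1) → a:[0, 1]  free=[FF...........]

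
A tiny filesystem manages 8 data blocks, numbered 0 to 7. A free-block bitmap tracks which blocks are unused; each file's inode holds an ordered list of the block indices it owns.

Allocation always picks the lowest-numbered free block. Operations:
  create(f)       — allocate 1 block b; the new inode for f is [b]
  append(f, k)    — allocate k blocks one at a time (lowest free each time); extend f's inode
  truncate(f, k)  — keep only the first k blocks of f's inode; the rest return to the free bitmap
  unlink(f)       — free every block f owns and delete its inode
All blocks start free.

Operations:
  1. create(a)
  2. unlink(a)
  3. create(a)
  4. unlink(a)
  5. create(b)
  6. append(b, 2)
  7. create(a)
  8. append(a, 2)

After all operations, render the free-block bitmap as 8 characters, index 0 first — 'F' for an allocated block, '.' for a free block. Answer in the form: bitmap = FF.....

bitmap = FFFFFF..

create(a): bitmap=F....... | a=[0]
unlink(a): bitmap=........ | 
create(a): bitmap=F....... | a=[0]
unlink(a): bitmap=........ | 
create(b): bitmap=F....... | b=[0]
append(b, 2): bitmap=FFF..... | b=[0, 1, 2]
create(a): bitmap=FFFF.... | a=[3] b=[0, 1, 2]
append(a, 2): bitmap=FFFFFF.. | a=[3, 4, 5] b=[0, 1, 2]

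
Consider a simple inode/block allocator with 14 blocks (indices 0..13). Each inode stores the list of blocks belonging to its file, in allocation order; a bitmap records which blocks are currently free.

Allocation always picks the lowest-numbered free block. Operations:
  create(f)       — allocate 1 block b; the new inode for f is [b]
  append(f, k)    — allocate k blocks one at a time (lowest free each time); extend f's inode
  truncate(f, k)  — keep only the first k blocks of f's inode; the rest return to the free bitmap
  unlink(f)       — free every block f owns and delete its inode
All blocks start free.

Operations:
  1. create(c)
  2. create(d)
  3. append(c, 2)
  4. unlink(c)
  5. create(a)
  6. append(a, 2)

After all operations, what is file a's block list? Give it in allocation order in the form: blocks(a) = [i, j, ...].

blocks(a) = [0, 2, 3]

[1] create(c) — c=0 (map F.............)
[2] create(d) — c=0 d=1 (map FF............)
[3] append(c, 2) — c=0,2,3 d=1 (map FFFF..........)
[4] unlink(c) — d=1 (map .F............)
[5] create(a) — a=0 d=1 (map FF............)
[6] append(a, 2) — a=0,2,3 d=1 (map FFFF..........)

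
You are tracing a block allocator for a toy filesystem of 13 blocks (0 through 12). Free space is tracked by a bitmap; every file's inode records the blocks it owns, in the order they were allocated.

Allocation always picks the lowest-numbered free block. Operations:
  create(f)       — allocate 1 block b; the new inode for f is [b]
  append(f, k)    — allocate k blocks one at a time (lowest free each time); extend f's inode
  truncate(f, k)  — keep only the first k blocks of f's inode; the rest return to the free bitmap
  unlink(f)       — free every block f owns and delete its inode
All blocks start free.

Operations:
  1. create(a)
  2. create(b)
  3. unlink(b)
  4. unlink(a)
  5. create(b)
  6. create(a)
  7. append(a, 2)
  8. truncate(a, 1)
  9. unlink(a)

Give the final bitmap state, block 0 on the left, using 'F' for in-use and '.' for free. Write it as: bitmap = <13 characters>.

bitmap = F............

  1. create(a)  ⇒  F............  {a→[0]}
  2. create(b)  ⇒  FF...........  {a→[0]; b→[1]}
  3. unlink(b)  ⇒  F............  {a→[0]}
  4. unlink(a)  ⇒  .............  {}
  5. create(b)  ⇒  F............  {b→[0]}
  6. create(a)  ⇒  FF...........  {a→[1]; b→[0]}
  7. append(a, 2)  ⇒  FFFF.........  {a→[1, 2, 3]; b→[0]}
  8. truncate(a, 1)  ⇒  FF...........  {a→[1]; b→[0]}
  9. unlink(a)  ⇒  F............  {b→[0]}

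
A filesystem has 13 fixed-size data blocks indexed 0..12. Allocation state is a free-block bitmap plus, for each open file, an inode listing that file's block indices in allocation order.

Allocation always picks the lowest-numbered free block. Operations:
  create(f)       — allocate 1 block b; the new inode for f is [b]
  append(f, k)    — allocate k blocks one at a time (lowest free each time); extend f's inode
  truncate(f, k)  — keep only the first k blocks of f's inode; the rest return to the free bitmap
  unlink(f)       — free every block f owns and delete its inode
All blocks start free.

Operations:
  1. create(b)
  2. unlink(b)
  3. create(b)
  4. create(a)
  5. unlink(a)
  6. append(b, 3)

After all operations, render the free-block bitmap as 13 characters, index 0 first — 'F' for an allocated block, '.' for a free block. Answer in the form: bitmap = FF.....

create(b): bitmap=F............ | b=[0]
unlink(b): bitmap=............. | 
create(b): bitmap=F............ | b=[0]
create(a): bitmap=FF........... | a=[1] b=[0]
unlink(a): bitmap=F............ | b=[0]
append(b, 3): bitmap=FFFF......... | b=[0, 1, 2, 3]

bitmap = FFFF.........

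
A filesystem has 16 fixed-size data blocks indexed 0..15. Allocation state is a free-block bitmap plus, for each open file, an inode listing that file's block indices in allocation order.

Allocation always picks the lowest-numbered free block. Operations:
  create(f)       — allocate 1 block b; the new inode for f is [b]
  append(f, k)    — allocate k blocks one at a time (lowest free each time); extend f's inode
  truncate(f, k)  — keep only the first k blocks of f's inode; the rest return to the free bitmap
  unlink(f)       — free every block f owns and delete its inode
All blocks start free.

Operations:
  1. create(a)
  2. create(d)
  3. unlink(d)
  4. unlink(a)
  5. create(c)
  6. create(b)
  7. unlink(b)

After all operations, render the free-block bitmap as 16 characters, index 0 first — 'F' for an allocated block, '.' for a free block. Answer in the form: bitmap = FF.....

after create(a) → a:[0]  free=[F...............]
after create(d) → a:[0], d:[1]  free=[FF..............]
after unlink(d) → a:[0]  free=[F...............]
after unlink(a) →   free=[................]
after create(c) → c:[0]  free=[F...............]
after create(b) → b:[1], c:[0]  free=[FF..............]
after unlink(b) → c:[0]  free=[F...............]

bitmap = F...............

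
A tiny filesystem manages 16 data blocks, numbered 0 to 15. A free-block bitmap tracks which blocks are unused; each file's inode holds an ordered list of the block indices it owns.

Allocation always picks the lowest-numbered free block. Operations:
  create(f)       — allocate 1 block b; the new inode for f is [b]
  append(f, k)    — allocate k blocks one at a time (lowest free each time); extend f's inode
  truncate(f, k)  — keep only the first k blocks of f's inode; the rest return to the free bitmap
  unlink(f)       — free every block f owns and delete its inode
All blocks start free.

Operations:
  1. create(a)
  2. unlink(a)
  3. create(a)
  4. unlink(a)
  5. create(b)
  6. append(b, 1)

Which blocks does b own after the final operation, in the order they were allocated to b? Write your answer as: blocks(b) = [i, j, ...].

blocks(b) = [0, 1]

after create(a) → a:[0]  free=[F...............]
after unlink(a) →   free=[................]
after create(a) → a:[0]  free=[F...............]
after unlink(a) →   free=[................]
after create(b) → b:[0]  free=[F...............]
after append(b, 1) → b:[0, 1]  free=[FF..............]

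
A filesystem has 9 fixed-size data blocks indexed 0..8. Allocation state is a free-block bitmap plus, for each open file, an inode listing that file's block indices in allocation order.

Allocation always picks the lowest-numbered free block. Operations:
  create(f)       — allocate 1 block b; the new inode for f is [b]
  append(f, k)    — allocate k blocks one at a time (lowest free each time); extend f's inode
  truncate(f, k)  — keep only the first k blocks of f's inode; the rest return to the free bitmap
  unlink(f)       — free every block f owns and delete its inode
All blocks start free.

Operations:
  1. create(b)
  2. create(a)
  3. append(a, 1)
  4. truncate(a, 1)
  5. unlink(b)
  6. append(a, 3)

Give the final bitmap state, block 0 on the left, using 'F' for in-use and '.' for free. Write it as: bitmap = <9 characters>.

bitmap = FFFF.....

[1] create(b) — b=0 (map F........)
[2] create(a) — a=1 b=0 (map FF.......)
[3] append(a, 1) — a=1,2 b=0 (map FFF......)
[4] truncate(a, 1) — a=1 b=0 (map FF.......)
[5] unlink(b) — a=1 (map .F.......)
[6] append(a, 3) — a=1,0,2,3 (map FFFF.....)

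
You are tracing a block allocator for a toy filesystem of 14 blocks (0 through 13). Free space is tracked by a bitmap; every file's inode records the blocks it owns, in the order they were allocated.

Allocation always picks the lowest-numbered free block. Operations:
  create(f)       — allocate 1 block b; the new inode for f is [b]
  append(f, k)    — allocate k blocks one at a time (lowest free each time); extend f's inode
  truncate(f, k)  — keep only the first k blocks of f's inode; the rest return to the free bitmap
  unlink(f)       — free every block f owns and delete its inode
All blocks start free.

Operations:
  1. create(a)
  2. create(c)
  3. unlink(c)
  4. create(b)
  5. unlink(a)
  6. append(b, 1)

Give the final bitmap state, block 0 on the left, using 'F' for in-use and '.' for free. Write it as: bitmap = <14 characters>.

bitmap = FF............

create(a): bitmap=F............. | a=[0]
create(c): bitmap=FF............ | a=[0] c=[1]
unlink(c): bitmap=F............. | a=[0]
create(b): bitmap=FF............ | a=[0] b=[1]
unlink(a): bitmap=.F............ | b=[1]
append(b, 1): bitmap=FF............ | b=[1, 0]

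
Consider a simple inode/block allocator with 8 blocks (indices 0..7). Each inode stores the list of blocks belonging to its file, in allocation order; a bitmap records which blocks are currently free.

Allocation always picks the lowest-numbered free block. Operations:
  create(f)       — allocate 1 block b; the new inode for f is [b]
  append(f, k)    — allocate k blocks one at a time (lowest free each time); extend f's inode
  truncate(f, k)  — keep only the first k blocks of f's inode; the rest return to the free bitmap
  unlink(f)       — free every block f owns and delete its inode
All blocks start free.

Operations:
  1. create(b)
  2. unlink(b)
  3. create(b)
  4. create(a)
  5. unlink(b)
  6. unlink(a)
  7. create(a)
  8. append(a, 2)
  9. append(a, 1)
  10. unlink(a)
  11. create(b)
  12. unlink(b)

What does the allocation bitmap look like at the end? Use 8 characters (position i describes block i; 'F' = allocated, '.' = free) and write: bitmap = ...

after create(b) → b:[0]  free=[F.......]
after unlink(b) →   free=[........]
after create(b) → b:[0]  free=[F.......]
after create(a) → a:[1], b:[0]  free=[FF......]
after unlink(b) → a:[1]  free=[.F......]
after unlink(a) →   free=[........]
after create(a) → a:[0]  free=[F.......]
after append(a, 2) → a:[0, 1, 2]  free=[FFF.....]
after append(a, 1) → a:[0, 1, 2, 3]  free=[FFFF....]
after unlink(a) →   free=[........]
after create(b) → b:[0]  free=[F.......]
after unlink(b) →   free=[........]

bitmap = ........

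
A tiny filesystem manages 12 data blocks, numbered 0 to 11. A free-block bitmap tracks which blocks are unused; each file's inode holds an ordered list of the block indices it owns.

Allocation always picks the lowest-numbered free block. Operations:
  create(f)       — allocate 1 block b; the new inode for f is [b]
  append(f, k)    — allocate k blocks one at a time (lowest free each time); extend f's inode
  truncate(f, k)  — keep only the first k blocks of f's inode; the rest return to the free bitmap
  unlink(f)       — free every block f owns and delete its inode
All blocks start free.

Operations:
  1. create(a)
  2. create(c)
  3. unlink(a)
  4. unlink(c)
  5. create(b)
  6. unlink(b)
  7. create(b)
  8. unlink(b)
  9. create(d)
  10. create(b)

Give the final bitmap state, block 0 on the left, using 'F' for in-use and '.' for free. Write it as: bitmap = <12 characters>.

create(a): bitmap=F........... | a=[0]
create(c): bitmap=FF.......... | a=[0] c=[1]
unlink(a): bitmap=.F.......... | c=[1]
unlink(c): bitmap=............ | 
create(b): bitmap=F........... | b=[0]
unlink(b): bitmap=............ | 
create(b): bitmap=F........... | b=[0]
unlink(b): bitmap=............ | 
create(d): bitmap=F........... | d=[0]
create(b): bitmap=FF.......... | b=[1] d=[0]

bitmap = FF..........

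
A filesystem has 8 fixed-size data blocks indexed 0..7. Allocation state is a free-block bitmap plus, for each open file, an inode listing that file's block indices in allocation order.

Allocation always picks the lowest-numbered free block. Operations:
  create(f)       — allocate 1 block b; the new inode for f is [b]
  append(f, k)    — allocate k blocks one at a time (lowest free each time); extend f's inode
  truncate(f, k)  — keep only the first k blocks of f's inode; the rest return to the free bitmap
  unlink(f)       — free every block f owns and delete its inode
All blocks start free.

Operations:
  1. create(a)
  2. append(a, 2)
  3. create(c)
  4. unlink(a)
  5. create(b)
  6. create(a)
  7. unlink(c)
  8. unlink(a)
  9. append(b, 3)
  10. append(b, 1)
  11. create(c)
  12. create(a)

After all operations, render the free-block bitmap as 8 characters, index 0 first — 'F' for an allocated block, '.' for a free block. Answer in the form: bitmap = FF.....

bitmap = FFFFFFF.

[1] create(a) — a=0 (map F.......)
[2] append(a, 2) — a=0,1,2 (map FFF.....)
[3] create(c) — a=0,1,2 c=3 (map FFFF....)
[4] unlink(a) — c=3 (map ...F....)
[5] create(b) — b=0 c=3 (map F..F....)
[6] create(a) — a=1 b=0 c=3 (map FF.F....)
[7] unlink(c) — a=1 b=0 (map FF......)
[8] unlink(a) — b=0 (map F.......)
[9] append(b, 3) — b=0,1,2,3 (map FFFF....)
[10] append(b, 1) — b=0,1,2,3,4 (map FFFFF...)
[11] create(c) — b=0,1,2,3,4 c=5 (map FFFFFF..)
[12] create(a) — a=6 b=0,1,2,3,4 c=5 (map FFFFFFF.)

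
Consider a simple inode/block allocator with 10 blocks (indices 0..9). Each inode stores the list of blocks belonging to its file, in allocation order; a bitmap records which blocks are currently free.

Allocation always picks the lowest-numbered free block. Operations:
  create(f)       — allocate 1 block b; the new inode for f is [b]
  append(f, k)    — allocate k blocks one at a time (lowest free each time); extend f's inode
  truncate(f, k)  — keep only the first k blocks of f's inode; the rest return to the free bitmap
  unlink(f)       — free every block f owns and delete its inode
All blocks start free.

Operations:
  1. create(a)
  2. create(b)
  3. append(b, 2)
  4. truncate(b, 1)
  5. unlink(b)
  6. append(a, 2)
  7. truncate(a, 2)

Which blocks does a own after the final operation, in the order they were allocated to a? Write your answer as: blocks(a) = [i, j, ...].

blocks(a) = [0, 1]

[1] create(a) — a=0 (map F.........)
[2] create(b) — a=0 b=1 (map FF........)
[3] append(b, 2) — a=0 b=1,2,3 (map FFFF......)
[4] truncate(b, 1) — a=0 b=1 (map FF........)
[5] unlink(b) — a=0 (map F.........)
[6] append(a, 2) — a=0,1,2 (map FFF.......)
[7] truncate(a, 2) — a=0,1 (map FF........)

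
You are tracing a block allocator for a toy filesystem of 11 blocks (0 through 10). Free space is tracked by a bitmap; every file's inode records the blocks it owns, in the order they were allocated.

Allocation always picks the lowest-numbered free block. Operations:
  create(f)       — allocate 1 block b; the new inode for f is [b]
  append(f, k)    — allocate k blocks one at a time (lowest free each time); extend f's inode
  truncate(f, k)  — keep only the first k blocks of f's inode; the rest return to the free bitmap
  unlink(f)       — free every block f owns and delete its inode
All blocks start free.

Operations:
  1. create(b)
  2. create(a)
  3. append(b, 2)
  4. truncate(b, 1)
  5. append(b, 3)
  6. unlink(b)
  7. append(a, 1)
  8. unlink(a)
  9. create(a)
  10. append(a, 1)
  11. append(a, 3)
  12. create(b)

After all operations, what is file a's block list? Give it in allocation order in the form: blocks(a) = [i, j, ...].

  1. create(b)  ⇒  F..........  {b→[0]}
  2. create(a)  ⇒  FF.........  {a→[1]; b→[0]}
  3. append(b, 2)  ⇒  FFFF.......  {a→[1]; b→[0, 2, 3]}
  4. truncate(b, 1)  ⇒  FF.........  {a→[1]; b→[0]}
  5. append(b, 3)  ⇒  FFFFF......  {a→[1]; b→[0, 2, 3, 4]}
  6. unlink(b)  ⇒  .F.........  {a→[1]}
  7. append(a, 1)  ⇒  FF.........  {a→[1, 0]}
  8. unlink(a)  ⇒  ...........  {}
  9. create(a)  ⇒  F..........  {a→[0]}
  10. append(a, 1)  ⇒  FF.........  {a→[0, 1]}
  11. append(a, 3)  ⇒  FFFFF......  {a→[0, 1, 2, 3, 4]}
  12. create(b)  ⇒  FFFFFF.....  {a→[0, 1, 2, 3, 4]; b→[5]}

blocks(a) = [0, 1, 2, 3, 4]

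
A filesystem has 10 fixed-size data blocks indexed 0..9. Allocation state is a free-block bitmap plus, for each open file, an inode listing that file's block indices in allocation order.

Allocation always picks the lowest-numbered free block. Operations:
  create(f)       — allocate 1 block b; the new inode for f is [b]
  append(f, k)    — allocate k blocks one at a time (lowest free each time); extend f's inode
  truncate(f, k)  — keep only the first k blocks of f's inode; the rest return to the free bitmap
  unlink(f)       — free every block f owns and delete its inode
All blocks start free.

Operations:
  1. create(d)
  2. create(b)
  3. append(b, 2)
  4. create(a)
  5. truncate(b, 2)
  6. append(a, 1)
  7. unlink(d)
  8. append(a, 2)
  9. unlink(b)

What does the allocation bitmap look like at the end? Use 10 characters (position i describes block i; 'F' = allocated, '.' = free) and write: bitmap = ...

  1. create(d)  ⇒  F.........  {d→[0]}
  2. create(b)  ⇒  FF........  {b→[1]; d→[0]}
  3. append(b, 2)  ⇒  FFFF......  {b→[1, 2, 3]; d→[0]}
  4. create(a)  ⇒  FFFFF.....  {a→[4]; b→[1, 2, 3]; d→[0]}
  5. truncate(b, 2)  ⇒  FFF.F.....  {a→[4]; b→[1, 2]; d→[0]}
  6. append(a, 1)  ⇒  FFFFF.....  {a→[4, 3]; b→[1, 2]; d→[0]}
  7. unlink(d)  ⇒  .FFFF.....  {a→[4, 3]; b→[1, 2]}
  8. append(a, 2)  ⇒  FFFFFF....  {a→[4, 3, 0, 5]; b→[1, 2]}
  9. unlink(b)  ⇒  F..FFF....  {a→[4, 3, 0, 5]}

bitmap = F..FFF....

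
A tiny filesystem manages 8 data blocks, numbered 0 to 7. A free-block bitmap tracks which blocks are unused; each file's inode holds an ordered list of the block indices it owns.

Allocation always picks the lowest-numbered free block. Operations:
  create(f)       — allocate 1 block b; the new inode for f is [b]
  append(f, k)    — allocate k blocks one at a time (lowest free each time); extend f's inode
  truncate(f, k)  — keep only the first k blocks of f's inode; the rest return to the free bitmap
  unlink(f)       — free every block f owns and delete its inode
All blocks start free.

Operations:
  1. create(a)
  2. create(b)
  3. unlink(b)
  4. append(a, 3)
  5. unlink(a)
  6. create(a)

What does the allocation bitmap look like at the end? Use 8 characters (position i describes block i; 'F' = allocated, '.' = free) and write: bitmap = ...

create(a): bitmap=F....... | a=[0]
create(b): bitmap=FF...... | a=[0] b=[1]
unlink(b): bitmap=F....... | a=[0]
append(a, 3): bitmap=FFFF.... | a=[0, 1, 2, 3]
unlink(a): bitmap=........ | 
create(a): bitmap=F....... | a=[0]

bitmap = F.......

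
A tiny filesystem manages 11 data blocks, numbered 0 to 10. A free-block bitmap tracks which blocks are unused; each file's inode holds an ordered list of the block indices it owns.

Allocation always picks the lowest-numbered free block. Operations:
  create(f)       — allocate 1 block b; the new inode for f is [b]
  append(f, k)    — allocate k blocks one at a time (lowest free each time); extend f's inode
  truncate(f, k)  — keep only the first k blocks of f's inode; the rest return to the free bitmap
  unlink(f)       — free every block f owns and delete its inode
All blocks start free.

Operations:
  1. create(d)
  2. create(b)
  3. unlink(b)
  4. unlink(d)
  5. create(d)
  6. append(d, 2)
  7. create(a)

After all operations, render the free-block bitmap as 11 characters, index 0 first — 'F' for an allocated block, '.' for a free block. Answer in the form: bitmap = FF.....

create(d): bitmap=F.......... | d=[0]
create(b): bitmap=FF......... | b=[1] d=[0]
unlink(b): bitmap=F.......... | d=[0]
unlink(d): bitmap=........... | 
create(d): bitmap=F.......... | d=[0]
append(d, 2): bitmap=FFF........ | d=[0, 1, 2]
create(a): bitmap=FFFF....... | a=[3] d=[0, 1, 2]

bitmap = FFFF.......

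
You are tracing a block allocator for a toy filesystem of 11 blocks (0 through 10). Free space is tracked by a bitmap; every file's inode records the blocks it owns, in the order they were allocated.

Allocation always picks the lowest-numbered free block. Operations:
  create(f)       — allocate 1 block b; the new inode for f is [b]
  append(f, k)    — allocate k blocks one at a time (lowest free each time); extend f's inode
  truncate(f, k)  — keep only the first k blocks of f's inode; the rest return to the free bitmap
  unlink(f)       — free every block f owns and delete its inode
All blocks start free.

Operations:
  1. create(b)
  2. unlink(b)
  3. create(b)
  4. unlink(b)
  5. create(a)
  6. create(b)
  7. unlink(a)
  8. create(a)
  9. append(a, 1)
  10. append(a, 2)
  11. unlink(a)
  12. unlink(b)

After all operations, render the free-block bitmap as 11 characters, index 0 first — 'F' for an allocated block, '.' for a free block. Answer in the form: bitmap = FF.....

bitmap = ...........

create(b): bitmap=F.......... | b=[0]
unlink(b): bitmap=........... | 
create(b): bitmap=F.......... | b=[0]
unlink(b): bitmap=........... | 
create(a): bitmap=F.......... | a=[0]
create(b): bitmap=FF......... | a=[0] b=[1]
unlink(a): bitmap=.F......... | b=[1]
create(a): bitmap=FF......... | a=[0] b=[1]
append(a, 1): bitmap=FFF........ | a=[0, 2] b=[1]
append(a, 2): bitmap=FFFFF...... | a=[0, 2, 3, 4] b=[1]
unlink(a): bitmap=.F......... | b=[1]
unlink(b): bitmap=........... | 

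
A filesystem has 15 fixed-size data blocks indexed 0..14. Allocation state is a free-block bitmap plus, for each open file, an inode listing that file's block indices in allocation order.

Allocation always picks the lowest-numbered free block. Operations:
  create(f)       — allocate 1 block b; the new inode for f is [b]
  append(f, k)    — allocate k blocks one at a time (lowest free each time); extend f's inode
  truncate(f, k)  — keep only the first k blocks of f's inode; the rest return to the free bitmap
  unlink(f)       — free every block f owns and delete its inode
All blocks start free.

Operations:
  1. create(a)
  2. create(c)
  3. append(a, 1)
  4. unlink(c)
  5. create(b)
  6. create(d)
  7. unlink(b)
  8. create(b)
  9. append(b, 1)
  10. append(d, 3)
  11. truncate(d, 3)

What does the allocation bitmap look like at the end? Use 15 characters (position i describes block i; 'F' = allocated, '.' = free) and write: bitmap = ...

[1] create(a) — a=0 (map F..............)
[2] create(c) — a=0 c=1 (map FF.............)
[3] append(a, 1) — a=0,2 c=1 (map FFF............)
[4] unlink(c) — a=0,2 (map F.F............)
[5] create(b) — a=0,2 b=1 (map FFF............)
[6] create(d) — a=0,2 b=1 d=3 (map FFFF...........)
[7] unlink(b) — a=0,2 d=3 (map F.FF...........)
[8] create(b) — a=0,2 b=1 d=3 (map FFFF...........)
[9] append(b, 1) — a=0,2 b=1,4 d=3 (map FFFFF..........)
[10] append(d, 3) — a=0,2 b=1,4 d=3,5,6,7 (map FFFFFFFF.......)
[11] truncate(d, 3) — a=0,2 b=1,4 d=3,5,6 (map FFFFFFF........)

bitmap = FFFFFFF........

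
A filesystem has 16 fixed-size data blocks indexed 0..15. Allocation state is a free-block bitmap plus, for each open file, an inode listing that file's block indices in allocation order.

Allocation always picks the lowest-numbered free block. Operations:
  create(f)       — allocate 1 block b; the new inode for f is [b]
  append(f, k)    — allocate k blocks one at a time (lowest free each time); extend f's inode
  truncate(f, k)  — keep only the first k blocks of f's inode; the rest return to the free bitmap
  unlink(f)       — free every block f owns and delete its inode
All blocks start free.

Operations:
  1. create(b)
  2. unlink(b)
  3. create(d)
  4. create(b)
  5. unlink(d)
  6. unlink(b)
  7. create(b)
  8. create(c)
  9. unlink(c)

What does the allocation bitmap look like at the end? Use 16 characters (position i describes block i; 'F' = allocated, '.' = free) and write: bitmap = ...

bitmap = F...............

create(b): bitmap=F............... | b=[0]
unlink(b): bitmap=................ | 
create(d): bitmap=F............... | d=[0]
create(b): bitmap=FF.............. | b=[1] d=[0]
unlink(d): bitmap=.F.............. | b=[1]
unlink(b): bitmap=................ | 
create(b): bitmap=F............... | b=[0]
create(c): bitmap=FF.............. | b=[0] c=[1]
unlink(c): bitmap=F............... | b=[0]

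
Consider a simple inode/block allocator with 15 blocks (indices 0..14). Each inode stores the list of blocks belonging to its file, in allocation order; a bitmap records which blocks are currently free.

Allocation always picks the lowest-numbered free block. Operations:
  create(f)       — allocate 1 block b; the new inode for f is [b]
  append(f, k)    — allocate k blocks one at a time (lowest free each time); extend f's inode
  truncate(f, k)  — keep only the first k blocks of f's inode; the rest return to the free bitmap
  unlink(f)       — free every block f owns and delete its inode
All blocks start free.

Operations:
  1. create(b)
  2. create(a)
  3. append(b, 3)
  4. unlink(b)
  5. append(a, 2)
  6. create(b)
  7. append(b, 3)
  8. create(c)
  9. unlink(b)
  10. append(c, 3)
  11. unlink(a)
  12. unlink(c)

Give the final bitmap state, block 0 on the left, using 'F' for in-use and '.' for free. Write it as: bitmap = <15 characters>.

create(b): bitmap=F.............. | b=[0]
create(a): bitmap=FF............. | a=[1] b=[0]
append(b, 3): bitmap=FFFFF.......... | a=[1] b=[0, 2, 3, 4]
unlink(b): bitmap=.F............. | a=[1]
append(a, 2): bitmap=FFF............ | a=[1, 0, 2]
create(b): bitmap=FFFF........... | a=[1, 0, 2] b=[3]
append(b, 3): bitmap=FFFFFFF........ | a=[1, 0, 2] b=[3, 4, 5, 6]
create(c): bitmap=FFFFFFFF....... | a=[1, 0, 2] b=[3, 4, 5, 6] c=[7]
unlink(b): bitmap=FFF....F....... | a=[1, 0, 2] c=[7]
append(c, 3): bitmap=FFFFFF.F....... | a=[1, 0, 2] c=[7, 3, 4, 5]
unlink(a): bitmap=...FFF.F....... | c=[7, 3, 4, 5]
unlink(c): bitmap=............... | 

bitmap = ...............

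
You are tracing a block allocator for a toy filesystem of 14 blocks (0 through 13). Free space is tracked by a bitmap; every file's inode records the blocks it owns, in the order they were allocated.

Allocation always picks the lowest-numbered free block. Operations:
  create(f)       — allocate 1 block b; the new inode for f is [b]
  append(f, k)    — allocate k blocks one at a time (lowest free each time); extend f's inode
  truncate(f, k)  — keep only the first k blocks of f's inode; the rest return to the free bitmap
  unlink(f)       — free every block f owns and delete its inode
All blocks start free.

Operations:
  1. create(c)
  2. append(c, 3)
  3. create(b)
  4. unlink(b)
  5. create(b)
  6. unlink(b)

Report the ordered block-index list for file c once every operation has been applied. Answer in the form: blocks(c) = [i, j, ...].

[1] create(c) — c=0 (map F.............)
[2] append(c, 3) — c=0,1,2,3 (map FFFF..........)
[3] create(b) — b=4 c=0,1,2,3 (map FFFFF.........)
[4] unlink(b) — c=0,1,2,3 (map FFFF..........)
[5] create(b) — b=4 c=0,1,2,3 (map FFFFF.........)
[6] unlink(b) — c=0,1,2,3 (map FFFF..........)

blocks(c) = [0, 1, 2, 3]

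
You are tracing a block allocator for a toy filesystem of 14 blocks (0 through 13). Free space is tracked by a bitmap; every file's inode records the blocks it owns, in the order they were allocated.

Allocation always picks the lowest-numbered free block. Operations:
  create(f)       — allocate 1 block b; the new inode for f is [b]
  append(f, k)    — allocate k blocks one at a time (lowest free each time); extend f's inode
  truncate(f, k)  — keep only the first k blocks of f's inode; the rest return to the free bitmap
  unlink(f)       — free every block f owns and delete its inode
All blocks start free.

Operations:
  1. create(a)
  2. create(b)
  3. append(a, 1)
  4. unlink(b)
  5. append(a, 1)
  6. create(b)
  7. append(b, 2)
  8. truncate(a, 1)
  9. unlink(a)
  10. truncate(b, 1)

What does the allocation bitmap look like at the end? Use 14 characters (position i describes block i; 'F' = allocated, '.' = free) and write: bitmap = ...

create(a): bitmap=F............. | a=[0]
create(b): bitmap=FF............ | a=[0] b=[1]
append(a, 1): bitmap=FFF........... | a=[0, 2] b=[1]
unlink(b): bitmap=F.F........... | a=[0, 2]
append(a, 1): bitmap=FFF........... | a=[0, 2, 1]
create(b): bitmap=FFFF.......... | a=[0, 2, 1] b=[3]
append(b, 2): bitmap=FFFFFF........ | a=[0, 2, 1] b=[3, 4, 5]
truncate(a, 1): bitmap=F..FFF........ | a=[0] b=[3, 4, 5]
unlink(a): bitmap=...FFF........ | b=[3, 4, 5]
truncate(b, 1): bitmap=...F.......... | b=[3]

bitmap = ...F..........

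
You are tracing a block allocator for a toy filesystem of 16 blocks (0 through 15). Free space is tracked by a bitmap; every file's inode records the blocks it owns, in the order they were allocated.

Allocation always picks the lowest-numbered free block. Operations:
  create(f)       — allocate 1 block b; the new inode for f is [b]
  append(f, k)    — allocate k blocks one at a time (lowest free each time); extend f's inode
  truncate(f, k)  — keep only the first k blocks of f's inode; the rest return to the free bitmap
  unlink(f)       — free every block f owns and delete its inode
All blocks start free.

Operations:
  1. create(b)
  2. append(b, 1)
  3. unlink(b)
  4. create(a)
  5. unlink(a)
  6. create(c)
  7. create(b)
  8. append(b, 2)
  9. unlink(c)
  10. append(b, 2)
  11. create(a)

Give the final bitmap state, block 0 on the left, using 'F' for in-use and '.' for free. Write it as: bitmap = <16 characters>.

  1. create(b)  ⇒  F...............  {b→[0]}
  2. append(b, 1)  ⇒  FF..............  {b→[0, 1]}
  3. unlink(b)  ⇒  ................  {}
  4. create(a)  ⇒  F...............  {a→[0]}
  5. unlink(a)  ⇒  ................  {}
  6. create(c)  ⇒  F...............  {c→[0]}
  7. create(b)  ⇒  FF..............  {b→[1]; c→[0]}
  8. append(b, 2)  ⇒  FFFF............  {b→[1, 2, 3]; c→[0]}
  9. unlink(c)  ⇒  .FFF............  {b→[1, 2, 3]}
  10. append(b, 2)  ⇒  FFFFF...........  {b→[1, 2, 3, 0, 4]}
  11. create(a)  ⇒  FFFFFF..........  {a→[5]; b→[1, 2, 3, 0, 4]}

bitmap = FFFFFF..........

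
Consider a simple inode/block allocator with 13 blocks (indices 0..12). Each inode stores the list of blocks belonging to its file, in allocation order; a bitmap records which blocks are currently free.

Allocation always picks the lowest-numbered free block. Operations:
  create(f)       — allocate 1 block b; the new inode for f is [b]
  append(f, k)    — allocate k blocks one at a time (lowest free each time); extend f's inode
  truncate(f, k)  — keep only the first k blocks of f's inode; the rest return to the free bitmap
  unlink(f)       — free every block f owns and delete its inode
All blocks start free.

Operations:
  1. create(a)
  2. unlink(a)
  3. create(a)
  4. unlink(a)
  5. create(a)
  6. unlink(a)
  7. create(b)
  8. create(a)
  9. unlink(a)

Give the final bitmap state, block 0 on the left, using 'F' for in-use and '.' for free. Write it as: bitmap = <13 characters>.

bitmap = F............

create(a): bitmap=F............ | a=[0]
unlink(a): bitmap=............. | 
create(a): bitmap=F............ | a=[0]
unlink(a): bitmap=............. | 
create(a): bitmap=F............ | a=[0]
unlink(a): bitmap=............. | 
create(b): bitmap=F............ | b=[0]
create(a): bitmap=FF........... | a=[1] b=[0]
unlink(a): bitmap=F............ | b=[0]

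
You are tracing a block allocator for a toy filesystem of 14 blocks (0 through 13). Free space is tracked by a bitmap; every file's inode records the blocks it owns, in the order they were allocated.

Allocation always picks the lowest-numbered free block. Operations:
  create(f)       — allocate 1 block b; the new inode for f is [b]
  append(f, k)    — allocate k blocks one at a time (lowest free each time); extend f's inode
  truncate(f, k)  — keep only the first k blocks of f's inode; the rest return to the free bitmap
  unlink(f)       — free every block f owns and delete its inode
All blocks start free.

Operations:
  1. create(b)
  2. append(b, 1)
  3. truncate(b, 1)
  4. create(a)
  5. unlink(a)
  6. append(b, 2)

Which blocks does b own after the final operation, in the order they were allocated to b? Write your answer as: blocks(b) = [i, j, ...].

[1] create(b) — b=0 (map F.............)
[2] append(b, 1) — b=0,1 (map FF............)
[3] truncate(b, 1) — b=0 (map F.............)
[4] create(a) — a=1 b=0 (map FF............)
[5] unlink(a) — b=0 (map F.............)
[6] append(b, 2) — b=0,1,2 (map FFF...........)

blocks(b) = [0, 1, 2]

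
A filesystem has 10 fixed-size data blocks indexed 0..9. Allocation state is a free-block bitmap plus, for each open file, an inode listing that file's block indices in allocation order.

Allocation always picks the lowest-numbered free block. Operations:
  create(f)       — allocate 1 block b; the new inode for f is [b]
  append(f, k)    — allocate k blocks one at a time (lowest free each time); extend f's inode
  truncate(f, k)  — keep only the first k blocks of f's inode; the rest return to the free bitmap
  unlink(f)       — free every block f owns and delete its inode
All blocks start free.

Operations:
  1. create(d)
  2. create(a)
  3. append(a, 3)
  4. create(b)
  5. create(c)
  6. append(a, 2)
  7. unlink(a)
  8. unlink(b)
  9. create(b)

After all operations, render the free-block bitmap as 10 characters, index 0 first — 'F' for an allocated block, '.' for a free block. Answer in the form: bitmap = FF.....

  1. create(d)  ⇒  F.........  {d→[0]}
  2. create(a)  ⇒  FF........  {a→[1]; d→[0]}
  3. append(a, 3)  ⇒  FFFFF.....  {a→[1, 2, 3, 4]; d→[0]}
  4. create(b)  ⇒  FFFFFF....  {a→[1, 2, 3, 4]; b→[5]; d→[0]}
  5. create(c)  ⇒  FFFFFFF...  {a→[1, 2, 3, 4]; b→[5]; c→[6]; d→[0]}
  6. append(a, 2)  ⇒  FFFFFFFFF.  {a→[1, 2, 3, 4, 7, 8]; b→[5]; c→[6]; d→[0]}
  7. unlink(a)  ⇒  F....FF...  {b→[5]; c→[6]; d→[0]}
  8. unlink(b)  ⇒  F.....F...  {c→[6]; d→[0]}
  9. create(b)  ⇒  FF....F...  {b→[1]; c→[6]; d→[0]}

bitmap = FF....F...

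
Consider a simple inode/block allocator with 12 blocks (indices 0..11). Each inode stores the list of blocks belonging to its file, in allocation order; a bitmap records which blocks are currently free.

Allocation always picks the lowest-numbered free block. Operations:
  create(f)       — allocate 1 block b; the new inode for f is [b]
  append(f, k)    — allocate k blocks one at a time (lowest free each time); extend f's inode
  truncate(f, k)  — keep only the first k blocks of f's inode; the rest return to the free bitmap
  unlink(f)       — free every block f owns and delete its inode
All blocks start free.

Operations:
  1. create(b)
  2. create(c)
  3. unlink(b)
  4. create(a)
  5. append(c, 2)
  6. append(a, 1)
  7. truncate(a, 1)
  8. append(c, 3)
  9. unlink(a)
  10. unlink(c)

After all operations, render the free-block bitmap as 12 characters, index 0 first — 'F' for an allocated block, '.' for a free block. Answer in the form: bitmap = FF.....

[1] create(b) — b=0 (map F...........)
[2] create(c) — b=0 c=1 (map FF..........)
[3] unlink(b) — c=1 (map .F..........)
[4] create(a) — a=0 c=1 (map FF..........)
[5] append(c, 2) — a=0 c=1,2,3 (map FFFF........)
[6] append(a, 1) — a=0,4 c=1,2,3 (map FFFFF.......)
[7] truncate(a, 1) — a=0 c=1,2,3 (map FFFF........)
[8] append(c, 3) — a=0 c=1,2,3,4,5,6 (map FFFFFFF.....)
[9] unlink(a) — c=1,2,3,4,5,6 (map .FFFFFF.....)
[10] unlink(c) —  (map ............)

bitmap = ............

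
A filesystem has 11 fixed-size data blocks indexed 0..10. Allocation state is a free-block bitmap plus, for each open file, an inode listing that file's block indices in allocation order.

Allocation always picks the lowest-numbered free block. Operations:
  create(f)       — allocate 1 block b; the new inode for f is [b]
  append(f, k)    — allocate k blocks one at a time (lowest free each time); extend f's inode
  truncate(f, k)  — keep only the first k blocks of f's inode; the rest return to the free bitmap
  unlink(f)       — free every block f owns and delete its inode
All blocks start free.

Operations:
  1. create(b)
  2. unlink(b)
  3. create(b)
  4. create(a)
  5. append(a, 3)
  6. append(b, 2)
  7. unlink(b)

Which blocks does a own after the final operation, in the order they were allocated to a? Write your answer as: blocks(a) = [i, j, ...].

blocks(a) = [1, 2, 3, 4]

after create(b) → b:[0]  free=[F..........]
after unlink(b) →   free=[...........]
after create(b) → b:[0]  free=[F..........]
after create(a) → a:[1], b:[0]  free=[FF.........]
after append(a, 3) → a:[1, 2, 3, 4], b:[0]  free=[FFFFF......]
after append(b, 2) → a:[1, 2, 3, 4], b:[0, 5, 6]  free=[FFFFFFF....]
after unlink(b) → a:[1, 2, 3, 4]  free=[.FFFF......]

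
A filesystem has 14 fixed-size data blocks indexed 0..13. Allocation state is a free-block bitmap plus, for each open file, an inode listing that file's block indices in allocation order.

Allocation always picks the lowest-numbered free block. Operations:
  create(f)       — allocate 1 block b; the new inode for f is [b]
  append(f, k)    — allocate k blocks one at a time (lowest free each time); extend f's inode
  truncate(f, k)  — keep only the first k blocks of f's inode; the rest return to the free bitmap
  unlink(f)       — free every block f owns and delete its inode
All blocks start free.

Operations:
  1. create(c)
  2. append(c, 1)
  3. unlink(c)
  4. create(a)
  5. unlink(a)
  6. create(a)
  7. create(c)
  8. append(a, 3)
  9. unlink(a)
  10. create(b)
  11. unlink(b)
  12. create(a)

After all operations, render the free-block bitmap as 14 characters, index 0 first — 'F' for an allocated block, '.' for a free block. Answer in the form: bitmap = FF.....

bitmap = FF............

[1] create(c) — c=0 (map F.............)
[2] append(c, 1) — c=0,1 (map FF............)
[3] unlink(c) —  (map ..............)
[4] create(a) — a=0 (map F.............)
[5] unlink(a) —  (map ..............)
[6] create(a) — a=0 (map F.............)
[7] create(c) — a=0 c=1 (map FF............)
[8] append(a, 3) — a=0,2,3,4 c=1 (map FFFFF.........)
[9] unlink(a) — c=1 (map .F............)
[10] create(b) — b=0 c=1 (map FF............)
[11] unlink(b) — c=1 (map .F............)
[12] create(a) — a=0 c=1 (map FF............)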